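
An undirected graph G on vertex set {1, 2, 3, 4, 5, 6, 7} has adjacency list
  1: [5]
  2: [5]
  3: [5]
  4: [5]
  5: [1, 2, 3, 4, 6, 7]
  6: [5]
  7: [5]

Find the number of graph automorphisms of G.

720

Vertex 5 has degree 6 and every other vertex has degree 1, so G is the star K_{1,6} with centre 5. Any automorphism fixes the centre and permutes the 6 leaves freely, so Aut(G) ≅ S_6 of order 6! = 720.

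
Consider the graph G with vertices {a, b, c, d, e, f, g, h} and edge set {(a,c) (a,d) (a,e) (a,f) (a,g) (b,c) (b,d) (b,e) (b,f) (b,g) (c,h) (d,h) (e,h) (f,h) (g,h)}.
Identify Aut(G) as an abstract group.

The vertices split by degree into {a, b, h} (degree 5) and {c, d, e, f, g} (degree 3); every edge runs between the two parts, so G is the complete bipartite graph K_{3,5}. Automorphisms preserve the bipartition setwise (since the parts differ in size) and act as S_3 × S_5 within it; |Aut| = 720.

S_3 × S_5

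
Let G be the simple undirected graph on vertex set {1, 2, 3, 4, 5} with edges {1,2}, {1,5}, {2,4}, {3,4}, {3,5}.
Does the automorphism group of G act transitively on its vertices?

Yes

G is 2-regular and connected on 5 vertices, i.e. the cycle C_5. C_5 has 5 rotations and 5 reflections, so Aut(C_5) ≅ D_5 of order 10. Under this action every vertex can be carried to every other, so G is vertex-transitive.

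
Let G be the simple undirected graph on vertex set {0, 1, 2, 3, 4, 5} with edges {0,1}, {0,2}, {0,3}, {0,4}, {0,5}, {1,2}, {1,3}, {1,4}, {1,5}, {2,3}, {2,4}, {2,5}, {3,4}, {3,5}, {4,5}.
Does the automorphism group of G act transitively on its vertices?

Yes

Every vertex has degree 5, so G is the complete graph K_6. Any permutation of the 6 vertices preserves K_6, so Aut(K_6) = S_6 of order 6! = 720. This group acts transitively on the 6 vertices.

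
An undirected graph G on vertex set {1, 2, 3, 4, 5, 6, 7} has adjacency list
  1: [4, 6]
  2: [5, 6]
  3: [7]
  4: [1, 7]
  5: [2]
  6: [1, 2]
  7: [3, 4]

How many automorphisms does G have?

The degree sequence is [2, 2, 1, 2, 1, 2, 2]; the two degree-1 vertices 3 and 5 are the ends of a path, so G = P_7. A path has exactly one nontrivial symmetry — reversal — giving Aut(G) of order 2.

2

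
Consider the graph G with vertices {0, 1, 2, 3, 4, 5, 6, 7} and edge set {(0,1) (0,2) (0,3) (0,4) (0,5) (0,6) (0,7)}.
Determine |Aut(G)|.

Vertex 0 has degree 7 and every other vertex has degree 1, so G is the star K_{1,7} with centre 0. Any automorphism fixes the centre and permutes the 7 leaves freely, so Aut(G) ≅ S_7 of order 7! = 5040.

5040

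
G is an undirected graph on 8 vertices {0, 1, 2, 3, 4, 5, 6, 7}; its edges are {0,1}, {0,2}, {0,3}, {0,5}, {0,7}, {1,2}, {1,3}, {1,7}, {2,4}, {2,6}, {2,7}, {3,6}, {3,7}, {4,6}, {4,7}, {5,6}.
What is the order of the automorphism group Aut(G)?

1

The degree sequence is [5, 4, 5, 4, 3, 2, 4, 5]. Checking the degree-preserving permutations of the vertex set shows that none except the identity preserves every edge, so Aut(G) is trivial.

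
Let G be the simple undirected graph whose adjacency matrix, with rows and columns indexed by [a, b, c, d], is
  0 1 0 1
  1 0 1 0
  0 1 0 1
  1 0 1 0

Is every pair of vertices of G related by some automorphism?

Yes

G is 2-regular and bipartite on 2^2 = 4 vertices with girth 4; it is the hypercube graph Q_2. Aut(Q_2) consists of the signed permutations of the 2 coordinate axes: 2! permutations times 2^2 sign flips, so |Aut| = 2^2·2! = 8. This group acts transitively on the 4 vertices.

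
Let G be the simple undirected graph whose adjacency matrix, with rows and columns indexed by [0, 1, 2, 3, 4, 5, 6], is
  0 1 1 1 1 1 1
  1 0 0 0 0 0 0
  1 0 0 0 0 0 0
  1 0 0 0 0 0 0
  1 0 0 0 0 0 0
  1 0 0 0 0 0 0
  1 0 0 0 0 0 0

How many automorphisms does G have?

720

Vertex 0 has degree 6 and every other vertex has degree 1, so G is the star K_{1,6} with centre 0. Any automorphism fixes the centre and permutes the 6 leaves freely, so Aut(G) ≅ S_6 of order 6! = 720.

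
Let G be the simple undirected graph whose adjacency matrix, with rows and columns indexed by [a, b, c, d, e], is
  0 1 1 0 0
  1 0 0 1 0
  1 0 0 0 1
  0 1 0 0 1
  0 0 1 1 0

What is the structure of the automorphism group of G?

D_5

Every vertex has degree 2 and the graph is connected, so G is the 5-cycle C_5. C_5 has 5 rotations and 5 reflections, so Aut(C_5) ≅ D_5 of order 10.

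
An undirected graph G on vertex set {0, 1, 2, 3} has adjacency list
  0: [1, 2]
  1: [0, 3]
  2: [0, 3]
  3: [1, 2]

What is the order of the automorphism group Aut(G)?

8

G is 2-regular and bipartite with parts {1, 2} and {0, 3} (each part is independent and every cross-pair is an edge), so G = K_{2,2}. Aut(K_{2,2}) is the wreath product S_2 ≀ Z_2: permute within each part, then optionally swap the parts; |Aut| = 2·(2!)² = 8.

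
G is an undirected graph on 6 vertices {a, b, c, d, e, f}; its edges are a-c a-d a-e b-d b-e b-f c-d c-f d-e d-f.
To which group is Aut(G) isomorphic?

Vertex d is the unique vertex of degree 5; the remaining 5 vertices each have degree 3 and induce a cycle, so G is the wheel on 6 vertices with hub d. Every automorphism fixes the hub and acts on the rim 5-cycle, so Aut(G) ≅ Aut(C_5) = D_5 of order 10.

D_5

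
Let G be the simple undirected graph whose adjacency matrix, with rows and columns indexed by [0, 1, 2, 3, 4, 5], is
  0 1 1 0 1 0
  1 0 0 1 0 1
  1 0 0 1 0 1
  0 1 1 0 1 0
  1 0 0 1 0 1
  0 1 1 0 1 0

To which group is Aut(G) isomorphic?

G is 3-regular and bipartite with parts {1, 2, 4} and {0, 3, 5} (each part is independent and every cross-pair is an edge), so G = K_{3,3}. Aut(K_{3,3}) is the wreath product S_3 ≀ Z_2: permute within each part, then optionally swap the parts; |Aut| = 2·(3!)² = 72.

(S_3 × S_3) ⋊ Z_2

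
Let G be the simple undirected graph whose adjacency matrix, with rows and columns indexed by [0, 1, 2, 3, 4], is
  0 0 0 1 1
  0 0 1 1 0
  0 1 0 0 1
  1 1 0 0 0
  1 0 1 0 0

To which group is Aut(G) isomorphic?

Every vertex has degree 2 and the graph is connected, so G is the 5-cycle C_5. C_5 has 5 rotations and 5 reflections, so Aut(C_5) ≅ D_5 of order 10.

D_5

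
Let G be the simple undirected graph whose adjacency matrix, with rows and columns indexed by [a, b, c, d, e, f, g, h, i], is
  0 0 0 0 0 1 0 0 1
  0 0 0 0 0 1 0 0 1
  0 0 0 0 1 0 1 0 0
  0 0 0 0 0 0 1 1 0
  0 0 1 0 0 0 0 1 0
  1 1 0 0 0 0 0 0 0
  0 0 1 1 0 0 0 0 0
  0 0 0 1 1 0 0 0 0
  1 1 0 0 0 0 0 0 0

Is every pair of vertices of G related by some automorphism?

G has two connected components, {c, d, e, g, h} and {a, b, f, i}; each is 2-regular, so G = C_5 ⊔ C_4. The orbit of a under Aut(G) is {a, b, f, i}, which does not contain c, so G is not vertex-transitive.

No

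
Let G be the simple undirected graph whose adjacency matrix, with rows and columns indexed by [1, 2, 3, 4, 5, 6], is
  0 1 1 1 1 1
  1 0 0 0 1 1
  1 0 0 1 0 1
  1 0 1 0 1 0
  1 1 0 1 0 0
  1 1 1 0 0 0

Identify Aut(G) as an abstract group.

D_5

Vertex 1 is the unique vertex of degree 5; the remaining 5 vertices each have degree 3 and induce a cycle, so G is the wheel on 6 vertices with hub 1. With the hub fixed, the remaining symmetry is that of the rim cycle C_5, giving the dihedral group D_5.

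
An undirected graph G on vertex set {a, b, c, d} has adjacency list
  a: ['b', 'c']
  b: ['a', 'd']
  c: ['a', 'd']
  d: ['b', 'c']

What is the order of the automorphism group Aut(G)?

8

G is 2-regular and bipartite on 2^2 = 4 vertices with girth 4; it is the hypercube graph Q_2. Aut(Q_2) consists of the signed permutations of the 2 coordinate axes: 2! permutations times 2^2 sign flips, so |Aut| = 2^2·2! = 8.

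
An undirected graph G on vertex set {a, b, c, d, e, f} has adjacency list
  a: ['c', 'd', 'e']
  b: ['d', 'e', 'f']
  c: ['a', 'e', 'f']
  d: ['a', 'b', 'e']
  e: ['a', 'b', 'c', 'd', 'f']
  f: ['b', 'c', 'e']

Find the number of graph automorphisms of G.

10

Vertex e is the unique vertex of degree 5; the remaining 5 vertices each have degree 3 and induce a cycle, so G is the wheel on 6 vertices with hub e. Every automorphism fixes the hub and acts on the rim 5-cycle, so Aut(G) ≅ Aut(C_5) = D_5 of order 10.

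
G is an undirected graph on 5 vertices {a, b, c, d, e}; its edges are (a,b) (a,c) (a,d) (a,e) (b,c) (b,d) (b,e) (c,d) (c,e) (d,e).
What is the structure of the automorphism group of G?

S_5

Every vertex has degree 4, so G is the complete graph K_5. Every bijection on the vertex set is an automorphism of K_5; hence Aut(K_5) ≅ S_5, order 120.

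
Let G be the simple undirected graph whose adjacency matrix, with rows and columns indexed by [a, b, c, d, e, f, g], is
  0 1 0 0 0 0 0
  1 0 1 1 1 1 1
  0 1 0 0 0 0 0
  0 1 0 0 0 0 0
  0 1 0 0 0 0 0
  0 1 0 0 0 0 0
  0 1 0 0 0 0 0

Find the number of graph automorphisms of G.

Vertex b has degree 6 and every other vertex has degree 1, so G is the star K_{1,6} with centre b. The 6 leaves are pairwise interchangeable while the centre is fixed, giving Aut(G) = S_6.

720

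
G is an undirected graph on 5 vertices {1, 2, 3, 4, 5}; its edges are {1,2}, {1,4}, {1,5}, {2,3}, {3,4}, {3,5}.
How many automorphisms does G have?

12

The vertices split by degree into {1, 3} (degree 3) and {2, 4, 5} (degree 2); every edge runs between the two parts, so G is the complete bipartite graph K_{2,3}. Automorphisms preserve the bipartition setwise (since the parts differ in size) and act as S_2 × S_3 within it; |Aut| = 12.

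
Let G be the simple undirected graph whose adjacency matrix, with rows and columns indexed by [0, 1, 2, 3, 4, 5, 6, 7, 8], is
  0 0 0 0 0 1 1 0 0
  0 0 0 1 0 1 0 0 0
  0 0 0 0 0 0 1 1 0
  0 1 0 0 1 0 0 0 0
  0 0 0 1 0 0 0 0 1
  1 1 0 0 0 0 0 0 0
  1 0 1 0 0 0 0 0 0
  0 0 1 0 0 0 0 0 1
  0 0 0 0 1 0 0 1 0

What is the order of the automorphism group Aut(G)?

G is 2-regular and connected on 9 vertices, i.e. the cycle C_9. The automorphisms of the 9-cycle are exactly the symmetries of a regular 9-gon: the dihedral group D_9, |D_9| = 18.

18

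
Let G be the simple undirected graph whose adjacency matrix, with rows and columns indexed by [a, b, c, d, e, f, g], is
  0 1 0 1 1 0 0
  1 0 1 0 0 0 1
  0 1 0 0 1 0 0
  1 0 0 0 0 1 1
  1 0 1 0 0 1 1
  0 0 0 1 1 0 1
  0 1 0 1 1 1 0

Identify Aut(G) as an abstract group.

the trivial group

The degree sequence is [3, 3, 2, 3, 4, 3, 4]. Checking the degree-preserving permutations of the vertex set shows that none except the identity preserves every edge, so Aut(G) is trivial.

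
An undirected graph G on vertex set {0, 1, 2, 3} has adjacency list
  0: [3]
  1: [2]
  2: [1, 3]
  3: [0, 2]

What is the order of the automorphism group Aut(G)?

The degree sequence is [1, 1, 2, 2]; the two degree-1 vertices 0 and 1 are the ends of a path, so G = P_4. A path has exactly one nontrivial symmetry — reversal — giving Aut(G) of order 2.

2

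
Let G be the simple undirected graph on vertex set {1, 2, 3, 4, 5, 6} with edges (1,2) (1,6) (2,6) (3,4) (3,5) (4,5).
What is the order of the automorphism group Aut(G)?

G has two connected components, {1, 2, 6} and {3, 4, 5}; each is 2-regular, so G = C_3 ⊔ C_3. Aut of a disjoint union of two copies of C_3 is the wreath product D_3 ≀ Z_2, of order 2·6² = 72.

72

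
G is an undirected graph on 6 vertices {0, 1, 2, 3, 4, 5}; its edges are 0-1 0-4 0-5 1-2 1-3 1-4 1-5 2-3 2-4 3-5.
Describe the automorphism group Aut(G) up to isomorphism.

D_5

Vertex 1 is the unique vertex of degree 5; the remaining 5 vertices each have degree 3 and induce a cycle, so G is the wheel on 6 vertices with hub 1. With the hub fixed, the remaining symmetry is that of the rim cycle C_5, giving the dihedral group D_5.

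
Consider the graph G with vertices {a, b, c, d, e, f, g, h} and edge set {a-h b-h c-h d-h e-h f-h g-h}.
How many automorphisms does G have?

Vertex h has degree 7 and every other vertex has degree 1, so G is the star K_{1,7} with centre h. The 7 leaves are pairwise interchangeable while the centre is fixed, giving Aut(G) = S_7.

5040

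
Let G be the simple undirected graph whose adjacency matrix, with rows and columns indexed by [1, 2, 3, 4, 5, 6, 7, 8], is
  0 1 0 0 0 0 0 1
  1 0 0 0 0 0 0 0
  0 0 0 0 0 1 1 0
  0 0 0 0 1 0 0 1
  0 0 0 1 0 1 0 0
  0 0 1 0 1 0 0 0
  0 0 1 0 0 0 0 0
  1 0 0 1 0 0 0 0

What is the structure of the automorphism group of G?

The degree sequence is [2, 1, 2, 2, 2, 2, 1, 2]; the two degree-1 vertices 2 and 7 are the ends of a path, so G = P_8. The only nontrivial automorphism of a path is the end-to-end reflection, so Aut(G) ≅ Z_2.

Z_2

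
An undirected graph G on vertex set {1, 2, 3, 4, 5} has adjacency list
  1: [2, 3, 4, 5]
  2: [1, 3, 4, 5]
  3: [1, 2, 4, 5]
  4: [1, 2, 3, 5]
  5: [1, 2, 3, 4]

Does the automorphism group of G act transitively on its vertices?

All 5 vertices are pairwise adjacent: G = K_5. Any permutation of the 5 vertices preserves K_5, so Aut(K_5) = S_5 of order 5! = 120. This group acts transitively on the 5 vertices.

Yes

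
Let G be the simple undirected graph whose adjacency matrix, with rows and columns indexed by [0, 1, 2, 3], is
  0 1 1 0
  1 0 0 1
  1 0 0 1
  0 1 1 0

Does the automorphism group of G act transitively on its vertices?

Yes

G is 2-regular and bipartite on 2^2 = 4 vertices with girth 4; it is the hypercube graph Q_2. The symmetry group of the 2-cube is the hyperoctahedral group B_2 = Z_2 ≀ S_2, of order 2^2·2! = 8. This group acts transitively on the 4 vertices.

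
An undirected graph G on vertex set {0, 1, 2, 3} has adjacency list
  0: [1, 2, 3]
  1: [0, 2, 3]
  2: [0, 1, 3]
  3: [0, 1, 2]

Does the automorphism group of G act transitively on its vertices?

Yes

All 4 vertices are pairwise adjacent: G = K_4. Any permutation of the 4 vertices preserves K_4, so Aut(K_4) = S_4 of order 4! = 24. Under this action every vertex can be carried to every other, so G is vertex-transitive.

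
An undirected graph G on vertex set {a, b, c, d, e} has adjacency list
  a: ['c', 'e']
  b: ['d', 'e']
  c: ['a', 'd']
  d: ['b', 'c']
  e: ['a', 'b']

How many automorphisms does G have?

10

G is 2-regular and connected on 5 vertices, i.e. the cycle C_5. C_5 has 5 rotations and 5 reflections, so Aut(C_5) ≅ D_5 of order 10.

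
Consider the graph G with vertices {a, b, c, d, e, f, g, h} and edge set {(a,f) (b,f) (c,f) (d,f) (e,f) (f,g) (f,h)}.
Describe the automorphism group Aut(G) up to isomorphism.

the symmetric group on 7 letters

Vertex f has degree 7 and every other vertex has degree 1, so G is the star K_{1,7} with centre f. Any automorphism fixes the centre and permutes the 7 leaves freely, so Aut(G) ≅ S_7 of order 7! = 5040.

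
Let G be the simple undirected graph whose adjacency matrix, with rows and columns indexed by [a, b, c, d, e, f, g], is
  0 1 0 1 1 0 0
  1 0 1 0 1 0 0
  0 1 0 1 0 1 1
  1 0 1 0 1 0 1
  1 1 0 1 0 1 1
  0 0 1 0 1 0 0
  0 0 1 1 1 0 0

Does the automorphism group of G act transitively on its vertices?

Vertex e is the only vertex of degree 5, so every automorphism fixes it; G is not vertex-transitive.

No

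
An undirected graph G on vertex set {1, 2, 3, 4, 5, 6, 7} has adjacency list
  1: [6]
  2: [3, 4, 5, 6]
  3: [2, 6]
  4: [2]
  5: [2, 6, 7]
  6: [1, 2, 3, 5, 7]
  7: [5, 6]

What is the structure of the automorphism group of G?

Degrees alone do not determine every vertex (e.g. 1 and 4 both have degree 1), but their neighbour-degree multisets differ: N(1) has degrees [5] while N(4) has degrees [4]. Repeating this refinement separates all vertices, so the only automorphism is the identity.

1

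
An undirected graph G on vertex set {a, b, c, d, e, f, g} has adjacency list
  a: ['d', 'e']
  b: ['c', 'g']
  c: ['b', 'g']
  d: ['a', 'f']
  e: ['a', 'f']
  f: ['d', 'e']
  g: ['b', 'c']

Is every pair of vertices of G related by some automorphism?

G has two connected components, {a, d, e, f} and {b, c, g}; each is 2-regular, so G = C_4 ⊔ C_3. The orbit of a under Aut(G) is {a, d, e, f}, which does not contain b, so G is not vertex-transitive.

No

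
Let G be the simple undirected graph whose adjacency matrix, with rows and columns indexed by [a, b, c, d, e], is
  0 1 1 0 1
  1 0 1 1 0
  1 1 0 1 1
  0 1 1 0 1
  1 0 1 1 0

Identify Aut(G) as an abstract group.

Vertex c is the unique vertex of degree 4; the remaining 4 vertices each have degree 3 and induce a cycle, so G is the wheel on 5 vertices with hub c. With the hub fixed, the remaining symmetry is that of the rim cycle C_4, giving the dihedral group D_4.

the dihedral group of order 8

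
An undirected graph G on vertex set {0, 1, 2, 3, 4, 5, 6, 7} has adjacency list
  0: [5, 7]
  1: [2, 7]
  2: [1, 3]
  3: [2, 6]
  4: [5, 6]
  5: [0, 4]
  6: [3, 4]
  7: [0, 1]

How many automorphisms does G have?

Every vertex has degree 2 and the graph is connected, so G is the 8-cycle C_8. The automorphisms of the 8-cycle are exactly the symmetries of a regular 8-gon: the dihedral group D_8, |D_8| = 16.

16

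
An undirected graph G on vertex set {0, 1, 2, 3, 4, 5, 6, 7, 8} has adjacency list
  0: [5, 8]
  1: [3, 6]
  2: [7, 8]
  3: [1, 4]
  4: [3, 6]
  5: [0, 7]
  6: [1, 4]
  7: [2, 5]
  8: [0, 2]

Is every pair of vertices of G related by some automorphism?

G has two connected components, {0, 2, 5, 7, 8} and {1, 3, 4, 6}; each is 2-regular, so G = C_5 ⊔ C_4. The orbit of 0 under Aut(G) is {0, 2, 5, 7, 8}, which does not contain 1, so G is not vertex-transitive.

No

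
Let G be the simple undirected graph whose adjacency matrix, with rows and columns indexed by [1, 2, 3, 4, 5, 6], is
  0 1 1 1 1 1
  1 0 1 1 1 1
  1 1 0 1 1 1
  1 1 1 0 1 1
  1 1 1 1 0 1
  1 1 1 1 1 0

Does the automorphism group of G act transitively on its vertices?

Yes

Every vertex has degree 5, so G is the complete graph K_6. Any permutation of the 6 vertices preserves K_6, so Aut(K_6) = S_6 of order 6! = 720. Under this action every vertex can be carried to every other, so G is vertex-transitive.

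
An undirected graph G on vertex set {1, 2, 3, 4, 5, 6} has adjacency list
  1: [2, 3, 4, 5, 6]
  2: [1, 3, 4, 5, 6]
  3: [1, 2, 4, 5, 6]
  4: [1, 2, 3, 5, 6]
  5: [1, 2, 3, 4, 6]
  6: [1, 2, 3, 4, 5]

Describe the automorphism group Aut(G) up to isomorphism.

the symmetric group on 6 letters

All 6 vertices are pairwise adjacent: G = K_6. Every bijection on the vertex set is an automorphism of K_6; hence Aut(K_6) ≅ S_6, order 720.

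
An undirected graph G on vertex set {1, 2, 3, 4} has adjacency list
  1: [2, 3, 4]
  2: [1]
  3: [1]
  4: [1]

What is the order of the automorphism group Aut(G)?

Vertex 1 has degree 3 and every other vertex has degree 1, so G is the star K_{1,3} with centre 1. The 3 leaves are pairwise interchangeable while the centre is fixed, giving Aut(G) = S_3.

6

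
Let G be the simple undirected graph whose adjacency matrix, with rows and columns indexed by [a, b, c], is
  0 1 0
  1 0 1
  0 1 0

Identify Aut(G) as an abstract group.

C_2

The degree sequence is [1, 2, 1]; the two degree-1 vertices a and c are the ends of a path, so G = P_3. A path has exactly one nontrivial symmetry — reversal — giving Aut(G) of order 2.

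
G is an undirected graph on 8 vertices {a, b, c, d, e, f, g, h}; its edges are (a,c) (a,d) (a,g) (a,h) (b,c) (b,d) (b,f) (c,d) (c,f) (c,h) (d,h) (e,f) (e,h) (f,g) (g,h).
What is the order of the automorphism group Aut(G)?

1

The degree sequence is [4, 3, 5, 4, 2, 4, 3, 5]. Checking the degree-preserving permutations of the vertex set shows that none except the identity preserves every edge, so Aut(G) is trivial.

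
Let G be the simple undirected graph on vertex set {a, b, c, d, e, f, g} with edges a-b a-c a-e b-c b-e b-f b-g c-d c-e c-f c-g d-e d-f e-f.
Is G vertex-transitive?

No

Vertex c is the only vertex of degree 6, so every automorphism fixes it; G is not vertex-transitive.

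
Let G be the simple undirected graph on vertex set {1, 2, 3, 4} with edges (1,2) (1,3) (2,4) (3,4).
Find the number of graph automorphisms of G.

8

G is 2-regular and bipartite on 2^2 = 4 vertices with girth 4; it is the hypercube graph Q_2. The symmetry group of the 2-cube is the hyperoctahedral group B_2 = Z_2 ≀ S_2, of order 2^2·2! = 8.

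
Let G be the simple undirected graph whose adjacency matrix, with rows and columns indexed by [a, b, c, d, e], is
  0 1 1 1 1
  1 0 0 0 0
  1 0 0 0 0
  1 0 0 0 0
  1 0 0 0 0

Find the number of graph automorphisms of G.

24

Vertex a has degree 4 and every other vertex has degree 1, so G is the star K_{1,4} with centre a. The 4 leaves are pairwise interchangeable while the centre is fixed, giving Aut(G) = S_4.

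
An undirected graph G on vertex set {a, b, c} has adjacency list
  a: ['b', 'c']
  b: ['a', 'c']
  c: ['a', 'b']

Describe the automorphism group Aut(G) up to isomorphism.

the symmetric group on 3 letters

Every vertex has degree 2, so G is the complete graph K_3. Any permutation of the 3 vertices preserves K_3, so Aut(K_3) = S_3 of order 3! = 6.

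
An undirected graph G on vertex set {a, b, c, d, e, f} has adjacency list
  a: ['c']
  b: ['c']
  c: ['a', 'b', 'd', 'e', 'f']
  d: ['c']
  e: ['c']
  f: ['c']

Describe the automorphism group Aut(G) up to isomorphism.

Vertex c has degree 5 and every other vertex has degree 1, so G is the star K_{1,5} with centre c. The 5 leaves are pairwise interchangeable while the centre is fixed, giving Aut(G) = S_5.

the symmetric group on 5 letters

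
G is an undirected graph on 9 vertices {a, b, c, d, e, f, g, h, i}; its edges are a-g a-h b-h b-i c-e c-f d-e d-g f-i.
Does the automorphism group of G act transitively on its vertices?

Yes

G is 2-regular and connected on 9 vertices, i.e. the cycle C_9. C_9 has 9 rotations and 9 reflections, so Aut(C_9) ≅ D_9 of order 18. Under this action every vertex can be carried to every other, so G is vertex-transitive.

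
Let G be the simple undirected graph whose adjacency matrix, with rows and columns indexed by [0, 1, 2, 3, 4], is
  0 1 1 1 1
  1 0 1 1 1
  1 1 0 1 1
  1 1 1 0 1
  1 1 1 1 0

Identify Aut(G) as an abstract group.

the symmetric group on 5 letters

All 5 vertices are pairwise adjacent: G = K_5. Any permutation of the 5 vertices preserves K_5, so Aut(K_5) = S_5 of order 5! = 120.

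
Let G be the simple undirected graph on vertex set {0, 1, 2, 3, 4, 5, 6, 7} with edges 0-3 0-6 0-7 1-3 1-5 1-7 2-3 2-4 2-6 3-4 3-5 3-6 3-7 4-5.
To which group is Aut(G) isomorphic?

the dihedral group of order 14

Vertex 3 is the unique vertex of degree 7; the remaining 7 vertices each have degree 3 and induce a cycle, so G is the wheel on 8 vertices with hub 3. With the hub fixed, the remaining symmetry is that of the rim cycle C_7, giving the dihedral group D_7.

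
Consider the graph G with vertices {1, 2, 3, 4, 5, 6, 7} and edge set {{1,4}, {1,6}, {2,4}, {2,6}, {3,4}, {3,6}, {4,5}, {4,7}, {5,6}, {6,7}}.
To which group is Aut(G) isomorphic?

The vertices split by degree into {4, 6} (degree 5) and {1, 2, 3, 5, 7} (degree 2); every edge runs between the two parts, so G is the complete bipartite graph K_{2,5}. The parts have unequal sizes, so no automorphism swaps them; each part is permuted independently, giving S_5 × S_2 of order 5!·2! = 240.

S_5 × S_2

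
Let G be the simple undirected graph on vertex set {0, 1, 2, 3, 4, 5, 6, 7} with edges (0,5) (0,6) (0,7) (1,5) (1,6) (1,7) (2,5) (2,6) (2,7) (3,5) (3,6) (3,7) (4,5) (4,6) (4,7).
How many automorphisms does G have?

720

The vertices split by degree into {5, 6, 7} (degree 5) and {0, 1, 2, 3, 4} (degree 3); every edge runs between the two parts, so G is the complete bipartite graph K_{3,5}. Automorphisms preserve the bipartition setwise (since the parts differ in size) and act as S_5 × S_3 within it; |Aut| = 720.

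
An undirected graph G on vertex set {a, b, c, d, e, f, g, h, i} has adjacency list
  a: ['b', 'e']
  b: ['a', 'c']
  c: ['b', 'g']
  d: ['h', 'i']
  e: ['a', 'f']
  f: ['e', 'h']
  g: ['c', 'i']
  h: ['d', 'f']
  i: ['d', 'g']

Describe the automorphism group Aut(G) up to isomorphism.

Every vertex has degree 2 and the graph is connected, so G is the 9-cycle C_9. The automorphisms of the 9-cycle are exactly the symmetries of a regular 9-gon: the dihedral group D_9, |D_9| = 18.

D_9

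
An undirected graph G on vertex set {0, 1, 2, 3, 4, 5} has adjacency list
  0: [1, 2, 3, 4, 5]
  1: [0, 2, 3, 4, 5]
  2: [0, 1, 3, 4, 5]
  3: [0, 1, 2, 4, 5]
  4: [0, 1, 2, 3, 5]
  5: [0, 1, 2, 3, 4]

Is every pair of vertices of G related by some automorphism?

All 6 vertices are pairwise adjacent: G = K_6. Any permutation of the 6 vertices preserves K_6, so Aut(K_6) = S_6 of order 6! = 720. Under this action every vertex can be carried to every other, so G is vertex-transitive.

Yes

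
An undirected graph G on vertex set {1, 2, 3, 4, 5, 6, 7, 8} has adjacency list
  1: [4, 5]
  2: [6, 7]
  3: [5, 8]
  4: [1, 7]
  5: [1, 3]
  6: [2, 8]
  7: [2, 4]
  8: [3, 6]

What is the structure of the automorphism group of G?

Every vertex has degree 2 and the graph is connected, so G is the 8-cycle C_8. C_8 has 8 rotations and 8 reflections, so Aut(C_8) ≅ D_8 of order 16.

the dihedral group of order 16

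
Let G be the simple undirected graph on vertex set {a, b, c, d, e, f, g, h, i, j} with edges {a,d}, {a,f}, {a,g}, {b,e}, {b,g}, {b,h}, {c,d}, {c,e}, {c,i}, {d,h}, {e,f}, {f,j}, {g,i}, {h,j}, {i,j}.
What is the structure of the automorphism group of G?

the symmetric group S_5

G is 3-regular on 10 vertices with no triangles and no 4-cycles (girth 5): this is the Petersen graph. It is a classical fact that the Petersen graph has automorphism group S_5 (order 120), arising from its description as the Kneser graph K(5,2).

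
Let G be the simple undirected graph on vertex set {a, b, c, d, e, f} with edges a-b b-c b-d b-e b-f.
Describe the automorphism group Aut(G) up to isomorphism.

the symmetric group on 5 letters

Vertex b has degree 5 and every other vertex has degree 1, so G is the star K_{1,5} with centre b. The 5 leaves are pairwise interchangeable while the centre is fixed, giving Aut(G) = S_5.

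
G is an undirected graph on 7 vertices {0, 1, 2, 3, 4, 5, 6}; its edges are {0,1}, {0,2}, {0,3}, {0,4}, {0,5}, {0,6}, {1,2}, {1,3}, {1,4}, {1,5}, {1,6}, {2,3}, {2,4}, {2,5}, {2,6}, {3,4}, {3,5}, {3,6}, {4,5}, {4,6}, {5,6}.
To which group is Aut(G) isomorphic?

the symmetric group on 7 letters

All 7 vertices are pairwise adjacent: G = K_7. Any permutation of the 7 vertices preserves K_7, so Aut(K_7) = S_7 of order 7! = 5040.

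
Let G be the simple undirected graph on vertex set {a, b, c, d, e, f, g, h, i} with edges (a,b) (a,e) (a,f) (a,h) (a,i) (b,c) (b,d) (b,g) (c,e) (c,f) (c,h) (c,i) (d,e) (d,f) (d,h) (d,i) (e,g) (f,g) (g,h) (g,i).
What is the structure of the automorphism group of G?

S_4 × S_5

The vertices split by degree into {a, c, d, g} (degree 5) and {b, e, f, h, i} (degree 4); every edge runs between the two parts, so G is the complete bipartite graph K_{4,5}. Automorphisms preserve the bipartition setwise (since the parts differ in size) and act as S_4 × S_5 within it; |Aut| = 2880.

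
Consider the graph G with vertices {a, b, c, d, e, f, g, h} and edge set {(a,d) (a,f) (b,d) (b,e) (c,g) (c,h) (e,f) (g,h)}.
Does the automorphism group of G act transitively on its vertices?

No

G has two connected components, {a, b, d, e, f} and {c, g, h}; each is 2-regular, so G = C_5 ⊔ C_3. The orbit of a under Aut(G) is {a, b, d, e, f}, which does not contain c, so G is not vertex-transitive.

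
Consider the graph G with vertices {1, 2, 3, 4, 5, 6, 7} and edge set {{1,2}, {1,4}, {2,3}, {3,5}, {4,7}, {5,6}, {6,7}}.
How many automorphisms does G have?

14

Every vertex has degree 2 and the graph is connected, so G is the 7-cycle C_7. The automorphisms of the 7-cycle are exactly the symmetries of a regular 7-gon: the dihedral group D_7, |D_7| = 14.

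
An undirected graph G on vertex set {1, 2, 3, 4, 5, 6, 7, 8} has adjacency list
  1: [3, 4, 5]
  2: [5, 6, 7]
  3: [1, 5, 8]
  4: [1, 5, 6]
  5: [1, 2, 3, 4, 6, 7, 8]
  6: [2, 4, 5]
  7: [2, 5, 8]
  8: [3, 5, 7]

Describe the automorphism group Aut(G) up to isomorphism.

Vertex 5 is the unique vertex of degree 7; the remaining 7 vertices each have degree 3 and induce a cycle, so G is the wheel on 8 vertices with hub 5. With the hub fixed, the remaining symmetry is that of the rim cycle C_7, giving the dihedral group D_7.

the dihedral group of order 14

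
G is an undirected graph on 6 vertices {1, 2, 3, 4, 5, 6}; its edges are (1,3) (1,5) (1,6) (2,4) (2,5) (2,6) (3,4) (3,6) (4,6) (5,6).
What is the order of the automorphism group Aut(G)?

10

Vertex 6 is the unique vertex of degree 5; the remaining 5 vertices each have degree 3 and induce a cycle, so G is the wheel on 6 vertices with hub 6. With the hub fixed, the remaining symmetry is that of the rim cycle C_5, giving the dihedral group D_5.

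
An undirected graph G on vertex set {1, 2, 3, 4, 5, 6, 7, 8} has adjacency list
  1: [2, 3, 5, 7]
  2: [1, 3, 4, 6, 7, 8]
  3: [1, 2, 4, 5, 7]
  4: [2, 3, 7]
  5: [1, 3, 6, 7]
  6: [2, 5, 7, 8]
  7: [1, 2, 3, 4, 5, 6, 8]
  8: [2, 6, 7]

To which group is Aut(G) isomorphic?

Degrees alone do not determine every vertex (e.g. 1 and 5 both have degree 4), but their neighbour-degree multisets differ: N(1) has degrees [4, 5, 6, 7] while N(5) has degrees [4, 4, 5, 7]. Repeating this refinement separates all vertices, so the only automorphism is the identity.

1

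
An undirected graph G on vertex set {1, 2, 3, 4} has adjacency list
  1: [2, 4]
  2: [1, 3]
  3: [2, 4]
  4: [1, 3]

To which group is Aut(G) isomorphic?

the dihedral group of order 8

G is 2-regular and connected on 4 vertices, i.e. the cycle C_4. C_4 has 4 rotations and 4 reflections, so Aut(C_4) ≅ D_4 of order 8.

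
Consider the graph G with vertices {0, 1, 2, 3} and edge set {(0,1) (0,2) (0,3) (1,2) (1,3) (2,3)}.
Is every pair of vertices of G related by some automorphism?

Every vertex has degree 3, so G is the complete graph K_4. Any permutation of the 4 vertices preserves K_4, so Aut(K_4) = S_4 of order 4! = 24. This group acts transitively on the 4 vertices.

Yes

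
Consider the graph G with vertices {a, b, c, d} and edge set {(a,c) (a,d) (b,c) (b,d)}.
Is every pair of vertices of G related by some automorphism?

Yes

G is 2-regular and bipartite on 2^2 = 4 vertices with girth 4; it is the hypercube graph Q_2. Aut(Q_2) consists of the signed permutations of the 2 coordinate axes: 2! permutations times 2^2 sign flips, so |Aut| = 2^2·2! = 8. Under this action every vertex can be carried to every other, so G is vertex-transitive.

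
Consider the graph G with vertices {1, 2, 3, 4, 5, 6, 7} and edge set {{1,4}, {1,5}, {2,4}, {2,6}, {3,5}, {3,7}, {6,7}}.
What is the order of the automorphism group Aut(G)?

G is 2-regular and connected on 7 vertices, i.e. the cycle C_7. C_7 has 7 rotations and 7 reflections, so Aut(C_7) ≅ D_7 of order 14.

14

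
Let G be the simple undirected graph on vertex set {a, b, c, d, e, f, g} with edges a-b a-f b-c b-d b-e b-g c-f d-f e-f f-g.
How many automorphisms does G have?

The vertices split by degree into {b, f} (degree 5) and {a, c, d, e, g} (degree 2); every edge runs between the two parts, so G is the complete bipartite graph K_{2,5}. Automorphisms preserve the bipartition setwise (since the parts differ in size) and act as S_2 × S_5 within it; |Aut| = 240.

240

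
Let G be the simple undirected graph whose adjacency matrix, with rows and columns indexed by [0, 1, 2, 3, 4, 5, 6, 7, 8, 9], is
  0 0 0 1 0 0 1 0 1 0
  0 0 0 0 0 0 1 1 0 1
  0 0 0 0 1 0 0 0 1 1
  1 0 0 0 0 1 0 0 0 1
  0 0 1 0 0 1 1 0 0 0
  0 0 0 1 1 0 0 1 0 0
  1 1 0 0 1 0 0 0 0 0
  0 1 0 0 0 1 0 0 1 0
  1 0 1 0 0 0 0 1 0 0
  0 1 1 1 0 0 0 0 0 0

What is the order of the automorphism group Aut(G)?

G is 3-regular on 10 vertices with no triangles and no 4-cycles (girth 5): this is the Petersen graph. Viewing the Petersen graph as the Kneser graph K(5,2) — vertices are 2-subsets of {1,…,5}, edges join disjoint pairs — its automorphisms are exactly the permutations of the 5-element set, so Aut ≅ S_5 of order 120.

120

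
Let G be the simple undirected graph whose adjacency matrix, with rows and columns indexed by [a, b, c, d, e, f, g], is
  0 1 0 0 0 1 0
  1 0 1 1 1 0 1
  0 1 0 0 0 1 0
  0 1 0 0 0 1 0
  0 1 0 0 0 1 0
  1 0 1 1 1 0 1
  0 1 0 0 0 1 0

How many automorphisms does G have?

The vertices split by degree into {b, f} (degree 5) and {a, c, d, e, g} (degree 2); every edge runs between the two parts, so G is the complete bipartite graph K_{2,5}. Automorphisms preserve the bipartition setwise (since the parts differ in size) and act as S_5 × S_2 within it; |Aut| = 240.

240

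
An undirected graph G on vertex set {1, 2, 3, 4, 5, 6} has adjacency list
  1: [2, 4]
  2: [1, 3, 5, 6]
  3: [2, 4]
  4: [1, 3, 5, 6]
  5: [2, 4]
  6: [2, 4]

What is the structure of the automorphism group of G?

S_2 × S_4

The vertices split by degree into {2, 4} (degree 4) and {1, 3, 5, 6} (degree 2); every edge runs between the two parts, so G is the complete bipartite graph K_{2,4}. Automorphisms preserve the bipartition setwise (since the parts differ in size) and act as S_2 × S_4 within it; |Aut| = 48.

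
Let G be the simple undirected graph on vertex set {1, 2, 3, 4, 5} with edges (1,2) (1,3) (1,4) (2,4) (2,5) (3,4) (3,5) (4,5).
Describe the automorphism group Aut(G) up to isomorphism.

D_4

Vertex 4 is the unique vertex of degree 4; the remaining 4 vertices each have degree 3 and induce a cycle, so G is the wheel on 5 vertices with hub 4. Every automorphism fixes the hub and acts on the rim 4-cycle, so Aut(G) ≅ Aut(C_4) = D_4 of order 8.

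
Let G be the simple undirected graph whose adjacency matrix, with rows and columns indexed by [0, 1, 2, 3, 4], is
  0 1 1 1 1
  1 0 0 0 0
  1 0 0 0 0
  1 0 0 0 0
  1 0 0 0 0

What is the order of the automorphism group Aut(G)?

Vertex 0 has degree 4 and every other vertex has degree 1, so G is the star K_{1,4} with centre 0. The 4 leaves are pairwise interchangeable while the centre is fixed, giving Aut(G) = S_4.

24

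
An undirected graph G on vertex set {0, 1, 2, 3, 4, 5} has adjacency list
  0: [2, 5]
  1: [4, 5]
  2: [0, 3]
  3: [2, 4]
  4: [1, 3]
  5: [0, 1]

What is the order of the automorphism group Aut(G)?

12

G is 2-regular and connected on 6 vertices, i.e. the cycle C_6. C_6 has 6 rotations and 6 reflections, so Aut(C_6) ≅ D_6 of order 12.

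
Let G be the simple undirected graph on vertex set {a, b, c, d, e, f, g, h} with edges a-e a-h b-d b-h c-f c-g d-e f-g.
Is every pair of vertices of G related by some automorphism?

G has two connected components, {a, b, d, e, h} and {c, f, g}; each is 2-regular, so G = C_5 ⊔ C_3. The orbit of a under Aut(G) is {a, b, d, e, h}, which does not contain c, so G is not vertex-transitive.

No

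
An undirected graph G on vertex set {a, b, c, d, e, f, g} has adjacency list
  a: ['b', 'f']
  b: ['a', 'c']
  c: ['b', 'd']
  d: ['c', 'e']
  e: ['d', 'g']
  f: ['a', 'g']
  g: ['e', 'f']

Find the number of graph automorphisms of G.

G is 2-regular and connected on 7 vertices, i.e. the cycle C_7. C_7 has 7 rotations and 7 reflections, so Aut(C_7) ≅ D_7 of order 14.

14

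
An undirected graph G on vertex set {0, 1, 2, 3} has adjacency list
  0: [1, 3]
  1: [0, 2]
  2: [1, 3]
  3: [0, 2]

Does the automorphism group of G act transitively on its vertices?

Yes

G is 2-regular and bipartite on 2^2 = 4 vertices with girth 4; it is the hypercube graph Q_2. Aut(Q_2) consists of the signed permutations of the 2 coordinate axes: 2! permutations times 2^2 sign flips, so |Aut| = 2^2·2! = 8. This group acts transitively on the 4 vertices.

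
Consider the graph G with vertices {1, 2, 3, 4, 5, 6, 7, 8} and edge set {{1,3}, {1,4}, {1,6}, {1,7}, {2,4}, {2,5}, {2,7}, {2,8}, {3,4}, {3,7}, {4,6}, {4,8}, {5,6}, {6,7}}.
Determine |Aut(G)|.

1

Degrees alone do not determine every vertex (e.g. 1 and 2 both have degree 4), but their neighbour-degree multisets differ: N(1) has degrees [3, 4, 4, 5] while N(2) has degrees [2, 2, 4, 5]. Repeating this refinement separates all vertices, so the only automorphism is the identity.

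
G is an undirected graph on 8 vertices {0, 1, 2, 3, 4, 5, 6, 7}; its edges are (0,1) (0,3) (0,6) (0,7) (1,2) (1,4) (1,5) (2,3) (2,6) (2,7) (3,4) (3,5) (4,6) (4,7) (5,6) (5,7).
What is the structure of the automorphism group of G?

G is 4-regular and bipartite with parts {0, 2, 4, 5} and {1, 3, 6, 7} (each part is independent and every cross-pair is an edge), so G = K_{4,4}. Aut(K_{4,4}) is the wreath product S_4 ≀ Z_2: permute within each part, then optionally swap the parts; |Aut| = 2·(4!)² = 1152.

S_4 ≀ Z_2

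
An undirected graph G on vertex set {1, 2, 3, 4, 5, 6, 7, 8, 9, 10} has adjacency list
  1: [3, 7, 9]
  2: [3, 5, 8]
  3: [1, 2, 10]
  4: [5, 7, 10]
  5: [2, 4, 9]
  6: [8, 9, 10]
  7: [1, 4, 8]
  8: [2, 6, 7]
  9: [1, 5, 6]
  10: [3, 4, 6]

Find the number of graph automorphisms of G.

G is 3-regular on 10 vertices with no triangles and no 4-cycles (girth 5): this is the Petersen graph. Viewing the Petersen graph as the Kneser graph K(5,2) — vertices are 2-subsets of {1,…,5}, edges join disjoint pairs — its automorphisms are exactly the permutations of the 5-element set, so Aut ≅ S_5 of order 120.

120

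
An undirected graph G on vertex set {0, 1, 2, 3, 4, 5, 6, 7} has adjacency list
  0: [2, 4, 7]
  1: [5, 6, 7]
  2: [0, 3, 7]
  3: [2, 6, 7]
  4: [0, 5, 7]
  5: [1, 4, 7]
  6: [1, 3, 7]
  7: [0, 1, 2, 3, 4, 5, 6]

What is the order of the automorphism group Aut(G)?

Vertex 7 is the unique vertex of degree 7; the remaining 7 vertices each have degree 3 and induce a cycle, so G is the wheel on 8 vertices with hub 7. Every automorphism fixes the hub and acts on the rim 7-cycle, so Aut(G) ≅ Aut(C_7) = D_7 of order 14.

14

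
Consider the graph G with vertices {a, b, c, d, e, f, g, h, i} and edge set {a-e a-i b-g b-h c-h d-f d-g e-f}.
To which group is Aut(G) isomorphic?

The degree sequence is [2, 2, 1, 2, 2, 2, 2, 2, 1]; the two degree-1 vertices c and i are the ends of a path, so G = P_9. The only nontrivial automorphism of a path is the end-to-end reflection, so Aut(G) ≅ Z_2.

Z_2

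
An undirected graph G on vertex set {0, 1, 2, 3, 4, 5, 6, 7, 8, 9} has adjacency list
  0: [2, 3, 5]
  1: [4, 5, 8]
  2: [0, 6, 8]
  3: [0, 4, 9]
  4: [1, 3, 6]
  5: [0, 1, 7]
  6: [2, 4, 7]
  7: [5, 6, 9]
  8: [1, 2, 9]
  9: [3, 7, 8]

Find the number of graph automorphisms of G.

G is 3-regular on 10 vertices with no triangles and no 4-cycles (girth 5): this is the Petersen graph. Viewing the Petersen graph as the Kneser graph K(5,2) — vertices are 2-subsets of {1,…,5}, edges join disjoint pairs — its automorphisms are exactly the permutations of the 5-element set, so Aut ≅ S_5 of order 120.

120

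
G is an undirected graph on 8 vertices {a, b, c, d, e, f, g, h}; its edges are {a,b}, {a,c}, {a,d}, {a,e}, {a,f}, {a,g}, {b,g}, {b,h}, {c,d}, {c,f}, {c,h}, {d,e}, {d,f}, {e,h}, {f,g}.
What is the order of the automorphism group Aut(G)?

The degree sequence is [6, 3, 4, 4, 3, 4, 3, 3]. Checking the degree-preserving permutations of the vertex set shows that none except the identity preserves every edge, so Aut(G) is trivial.

1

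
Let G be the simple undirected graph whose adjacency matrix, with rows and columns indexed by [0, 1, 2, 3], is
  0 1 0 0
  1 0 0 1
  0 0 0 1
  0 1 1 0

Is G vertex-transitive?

No

Automorphisms preserve degree, but G has vertices of degree 1 and vertices of degree 2; no automorphism maps one to the other, so G is not vertex-transitive.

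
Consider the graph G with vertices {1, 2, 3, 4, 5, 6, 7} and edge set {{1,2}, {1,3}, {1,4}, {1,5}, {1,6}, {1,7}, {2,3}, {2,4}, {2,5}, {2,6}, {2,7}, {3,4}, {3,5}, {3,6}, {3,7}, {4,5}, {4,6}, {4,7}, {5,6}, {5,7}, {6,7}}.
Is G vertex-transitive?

Yes

All 7 vertices are pairwise adjacent: G = K_7. Every bijection on the vertex set is an automorphism of K_7; hence Aut(K_7) ≅ S_7, order 5040. Under this action every vertex can be carried to every other, so G is vertex-transitive.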